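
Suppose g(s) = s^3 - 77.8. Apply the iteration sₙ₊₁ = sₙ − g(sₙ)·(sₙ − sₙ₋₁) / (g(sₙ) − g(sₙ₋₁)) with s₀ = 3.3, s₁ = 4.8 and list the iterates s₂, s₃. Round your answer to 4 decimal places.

g(3.3) = -41.863000, g(4.8) = 32.792000
s₂ = 4.800000 − 32.792000·(4.800000 − 3.300000) / (32.792000 − (-41.863000)) = 4.800000 − (49.188000)/(74.655000) = 4.141129
g(4.141129) = -6.783978
s₃ = 4.141129 − (-6.783978)·(4.141129 − 4.800000) / (-6.783978 − 32.792000) = 4.141129 − (4.469765)/(-39.575978) = 4.254071

4.1411, 4.2541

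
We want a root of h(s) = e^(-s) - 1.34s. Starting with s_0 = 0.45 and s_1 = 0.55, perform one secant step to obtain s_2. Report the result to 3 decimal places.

0.468

h(0.45) = 0.03463, h(0.55) = -0.16005
s_2 = 0.55000 − (-0.16005)·(0.55000 − 0.45000) / (-0.16005 − 0.03463) = 0.55000 − (-0.01601)/(-0.19468) = 0.46779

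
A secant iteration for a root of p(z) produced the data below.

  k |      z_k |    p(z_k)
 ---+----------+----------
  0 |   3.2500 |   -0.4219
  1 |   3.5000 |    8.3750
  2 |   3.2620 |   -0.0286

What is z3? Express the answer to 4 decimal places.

3.2628

z3 = 3.2620 − (-0.0286)·(3.2620 − 3.5000) / (-0.0286 − 8.3750)
   = 3.2620 − (0.006807)/(-8.403600) = 3.262810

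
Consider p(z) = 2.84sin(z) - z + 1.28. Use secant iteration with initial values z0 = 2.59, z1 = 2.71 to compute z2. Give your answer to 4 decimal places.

2.6409

p(2.59) = 0.178286, p(2.71) = -0.241977
z2 = 2.710000 − (-0.241977)·(2.710000 − 2.590000) / (-0.241977 − 0.178286) = 2.710000 − (-0.029037)/(-0.420263) = 2.640907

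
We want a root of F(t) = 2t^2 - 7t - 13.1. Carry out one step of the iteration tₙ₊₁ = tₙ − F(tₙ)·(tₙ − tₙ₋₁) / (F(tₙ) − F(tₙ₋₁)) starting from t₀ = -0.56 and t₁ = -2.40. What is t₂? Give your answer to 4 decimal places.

-1.2220

F(-0.56) = -8.552800, F(-2.40) = 15.220000
t₂ = -2.400000 − 15.220000·(-2.400000 − (-0.560000)) / (15.220000 − (-8.552800)) = -2.400000 − (-28.004800)/(23.772800) = -1.221981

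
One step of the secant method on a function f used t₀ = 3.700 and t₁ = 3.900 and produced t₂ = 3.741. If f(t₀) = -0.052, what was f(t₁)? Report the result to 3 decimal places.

0.202

The secant line through (3.700, -0.052) and (3.900, f(t₁)) crosses zero at t₂ = 3.741.
So (3.700, -0.052), (3.900, f(t₁)), (3.741, 0) are collinear:
f(t₁) = -0.052 · (3.900 − 3.741) / (3.700 − 3.741) = -0.052 · (0.15900)/(-0.04100) = 0.20166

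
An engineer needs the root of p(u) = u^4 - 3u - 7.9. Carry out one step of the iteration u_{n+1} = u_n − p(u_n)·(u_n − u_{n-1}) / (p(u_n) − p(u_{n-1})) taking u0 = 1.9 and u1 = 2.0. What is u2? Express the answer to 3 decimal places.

p(1.9) = -0.56790, p(2.0) = 2.10000
u2 = 2.00000 − 2.10000·(2.00000 − 1.90000) / (2.10000 − (-0.56790)) = 2.00000 − (0.21000)/(2.66790) = 1.92129

1.921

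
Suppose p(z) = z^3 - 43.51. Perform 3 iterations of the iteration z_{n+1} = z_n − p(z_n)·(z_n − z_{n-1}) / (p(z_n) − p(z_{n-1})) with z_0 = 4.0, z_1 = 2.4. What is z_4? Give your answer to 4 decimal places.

p(4.0) = 20.490000, p(2.4) = -29.686000
z_2 = 2.400000 − (-29.686000)·(2.400000 − 4.000000) / (-29.686000 − 20.490000) = 2.400000 − (47.497600)/(-50.176000) = 3.346620
p(3.346620) = -6.028310
z_3 = 3.346620 − (-6.028310)·(3.346620 − 2.400000) / (-6.028310 − (-29.686000)) = 3.346620 − (-5.706518)/(23.657690) = 3.587832
p(3.587832) = 2.674500
z_4 = 3.587832 − 2.674500·(3.587832 − 3.346620) / (2.674500 − (-6.028310)) = 3.587832 − (0.645121)/(8.702810) = 3.513704

3.5137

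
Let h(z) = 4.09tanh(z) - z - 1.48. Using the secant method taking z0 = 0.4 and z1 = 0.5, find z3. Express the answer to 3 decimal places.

0.542

h(0.4) = -0.32601, h(0.5) = -0.08994
z2 = 0.50000 − (-0.08994)·(0.50000 − 0.40000) / (-0.08994 − (-0.32601)) = 0.50000 − (-0.00899)/(0.23607) = 0.53810
h(0.53810) = -0.00767
z3 = 0.53810 − (-0.00767)·(0.53810 − 0.50000) / (-0.00767 − (-0.08994)) = 0.53810 − (-0.00029)/(0.08227) = 0.54165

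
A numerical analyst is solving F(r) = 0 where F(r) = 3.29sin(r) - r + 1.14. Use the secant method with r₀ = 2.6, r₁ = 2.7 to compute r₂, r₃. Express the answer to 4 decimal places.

F(2.6) = 0.236000, F(2.7) = -0.153920
r₂ = 2.700000 − (-0.153920)·(2.700000 − 2.600000) / (-0.153920 − 0.236000) = 2.700000 − (-0.015392)/(-0.389920) = 2.660525
F(2.660525) = 0.001843
r₃ = 2.660525 − 0.001843·(2.660525 − 2.700000) / (0.001843 − (-0.153920)) = 2.660525 − (-0.000073)/(0.155763) = 2.660992

2.6605, 2.6610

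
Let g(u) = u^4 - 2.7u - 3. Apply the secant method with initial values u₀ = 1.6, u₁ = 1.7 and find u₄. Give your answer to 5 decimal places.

1.65281

g(1.6) = -0.7664000, g(1.7) = 0.7621000
u₂ = 1.7000000 − 0.7621000·(1.7000000 − 1.6000000) / (0.7621000 − (-0.7664000)) = 1.7000000 − (0.0762100)/(1.5285000) = 1.6501407
g(1.6501407) = -0.0408457
u₃ = 1.6501407 − (-0.0408457)·(1.6501407 − 1.7000000) / (-0.0408457 − 0.7621000) = 1.6501407 − (0.0020365)/(-0.8029457) = 1.6526770
g(1.6526770) = -0.0020028
u₄ = 1.6526770 − (-0.0020028)·(1.6526770 − 1.6501407) / (-0.0020028 − (-0.0408457)) = 1.6526770 − (-0.0000051)/(0.0388429) = 1.6528078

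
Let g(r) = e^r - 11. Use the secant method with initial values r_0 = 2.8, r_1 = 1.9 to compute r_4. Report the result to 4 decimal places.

2.3965

g(2.8) = 5.444647, g(1.9) = -4.314106
r_2 = 1.900000 − (-4.314106)·(1.900000 − 2.800000) / (-4.314106 − 5.444647) = 1.900000 − (3.882695)/(-9.758752) = 2.297868
g(2.297868) = -1.047060
r_3 = 2.297868 − (-1.047060)·(2.297868 − 1.900000) / (-1.047060 − (-4.314106)) = 2.297868 − (-0.416592)/(3.267045) = 2.425381
g(2.425381) = 0.306539
r_4 = 2.425381 − 0.306539·(2.425381 − 2.297868) / (0.306539 − (-1.047060)) = 2.425381 − (0.039088)/(1.353599) = 2.396504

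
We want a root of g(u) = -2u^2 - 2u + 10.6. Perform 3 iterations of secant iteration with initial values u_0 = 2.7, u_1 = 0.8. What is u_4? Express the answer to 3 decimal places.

g(2.7) = -9.38000, g(0.8) = 7.72000
u_2 = 0.80000 − 7.72000·(0.80000 − 2.70000) / (7.72000 − (-9.38000)) = 0.80000 − (-14.66800)/(17.10000) = 1.65778
g(1.65778) = 1.78799
u_3 = 1.65778 − 1.78799·(1.65778 − 0.80000) / (1.78799 − 7.72000) = 1.65778 − (1.53370)/(-5.93201) = 1.91632
g(1.91632) = -0.57724
u_4 = 1.91632 − (-0.57724)·(1.91632 − 1.65778) / (-0.57724 − 1.78799) = 1.91632 − (-0.14924)/(-2.36523) = 1.85322

1.853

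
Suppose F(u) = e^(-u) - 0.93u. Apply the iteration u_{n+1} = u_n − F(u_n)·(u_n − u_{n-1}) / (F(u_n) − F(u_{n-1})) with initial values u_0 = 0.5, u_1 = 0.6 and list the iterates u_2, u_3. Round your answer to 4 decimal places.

F(0.5) = 0.141531, F(0.6) = -0.009188
u_2 = 0.600000 − (-0.009188)·(0.600000 − 0.500000) / (-0.009188 − 0.141531) = 0.600000 − (-0.000919)/(-0.150719) = 0.593904
F(0.593904) = -0.000163
u_3 = 0.593904 − (-0.000163)·(0.593904 − 0.600000) / (-0.000163 − (-0.009188)) = 0.593904 − (0.000001)/(0.009026) = 0.593794

0.5939, 0.5938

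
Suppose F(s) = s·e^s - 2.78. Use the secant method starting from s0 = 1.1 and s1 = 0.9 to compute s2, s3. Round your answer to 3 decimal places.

1.004, 1.012

F(1.1) = 0.52458, F(0.9) = -0.56636
s2 = 0.90000 − (-0.56636)·(0.90000 − 1.10000) / (-0.56636 − 0.52458) = 0.90000 − (0.11327)/(-1.09094) = 1.00383
F(1.00383) = -0.04084
s3 = 1.00383 − (-0.04084)·(1.00383 − 0.90000) / (-0.04084 − (-0.56636)) = 1.00383 − (-0.00424)/(0.52552) = 1.01190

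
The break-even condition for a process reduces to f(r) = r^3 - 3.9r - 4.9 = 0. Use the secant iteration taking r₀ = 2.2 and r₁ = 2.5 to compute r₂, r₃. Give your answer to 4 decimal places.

f(2.2) = -2.832000, f(2.5) = 0.975000
r₂ = 2.500000 − 0.975000·(2.500000 − 2.200000) / (0.975000 − (-2.832000)) = 2.500000 − (0.292500)/(3.807000) = 2.423168
f(2.423168) = -0.122137
r₃ = 2.423168 − (-0.122137)·(2.423168 − 2.500000) / (-0.122137 − 0.975000) = 2.423168 − (0.009384)/(-1.097137) = 2.431721

2.4232, 2.4317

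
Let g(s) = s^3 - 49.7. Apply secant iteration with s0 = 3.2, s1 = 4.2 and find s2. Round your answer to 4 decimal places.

3.6098

g(3.2) = -16.932000, g(4.2) = 24.388000
s2 = 4.200000 − 24.388000·(4.200000 − 3.200000) / (24.388000 − (-16.932000)) = 4.200000 − (24.388000)/(41.320000) = 3.609777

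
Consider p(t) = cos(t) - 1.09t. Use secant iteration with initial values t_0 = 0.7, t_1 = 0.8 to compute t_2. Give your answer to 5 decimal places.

0.70104

p(0.7) = 0.0018422, p(0.8) = -0.1752933
t_2 = 0.8000000 − (-0.1752933)·(0.8000000 − 0.7000000) / (-0.1752933 − 0.0018422) = 0.8000000 − (-0.0175293)/(-0.1771355) = 0.7010400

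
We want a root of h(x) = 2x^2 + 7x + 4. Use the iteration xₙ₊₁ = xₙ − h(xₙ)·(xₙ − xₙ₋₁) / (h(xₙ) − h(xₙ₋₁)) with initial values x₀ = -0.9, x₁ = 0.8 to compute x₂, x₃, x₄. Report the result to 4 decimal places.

-0.8000, -0.7543, -0.7178

h(-0.9) = -0.680000, h(0.8) = 10.880000
x₂ = 0.800000 − 10.880000·(0.800000 − (-0.900000)) / (10.880000 − (-0.680000)) = 0.800000 − (18.496000)/(11.560000) = -0.800000
h(-0.800000) = -0.320000
x₃ = -0.800000 − (-0.320000)·(-0.800000 − 0.800000) / (-0.320000 − 10.880000) = -0.800000 − (0.512000)/(-11.200000) = -0.754286
h(-0.754286) = -0.142106
x₄ = -0.754286 − (-0.142106)·(-0.754286 − (-0.800000)) / (-0.142106 − (-0.320000)) = -0.754286 − (-0.006496)/(0.177894) = -0.717768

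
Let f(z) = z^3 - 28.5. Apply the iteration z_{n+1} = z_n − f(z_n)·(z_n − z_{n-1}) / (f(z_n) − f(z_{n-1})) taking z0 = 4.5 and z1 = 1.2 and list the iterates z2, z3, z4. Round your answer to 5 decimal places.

2.18826, 4.22358, 2.75374

f(4.5) = 62.6250000, f(1.2) = -26.7720000
z2 = 1.2000000 − (-26.7720000)·(1.2000000 − 4.5000000) / (-26.7720000 − 62.6250000) = 1.2000000 − (88.3476000)/(-89.3970000) = 2.1882614
f(2.1882614) = -18.0215373
z3 = 2.1882614 − (-18.0215373)·(2.1882614 − 1.2000000) / (-18.0215373 − (-26.7720000)) = 2.1882614 − (-17.8099888)/(8.7504627) = 4.2235810
f(4.2235810) = 46.8429277
z4 = 4.2235810 − 46.8429277·(4.2235810 − 2.1882614) / (46.8429277 − (-18.0215373)) = 4.2235810 − (95.3403326)/(64.8644651) = 2.7537418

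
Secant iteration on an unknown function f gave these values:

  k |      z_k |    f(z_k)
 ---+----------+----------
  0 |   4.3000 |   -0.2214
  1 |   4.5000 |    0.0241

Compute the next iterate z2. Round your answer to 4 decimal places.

z2 = 4.5000 − 0.0241·(4.5000 − 4.3000) / (0.0241 − (-0.2214))
   = 4.5000 − (0.004820)/(0.245500) = 4.480367

4.4804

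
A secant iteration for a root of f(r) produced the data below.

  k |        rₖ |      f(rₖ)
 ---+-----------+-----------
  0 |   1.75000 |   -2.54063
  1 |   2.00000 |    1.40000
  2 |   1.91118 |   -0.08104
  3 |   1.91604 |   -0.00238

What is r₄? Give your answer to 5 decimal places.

r₄ = 1.91604 − (-0.00238)·(1.91604 − 1.91118) / (-0.00238 − (-0.08104))
   = 1.91604 − (-0.0000116)/(0.0786600) = 1.9161870

1.91619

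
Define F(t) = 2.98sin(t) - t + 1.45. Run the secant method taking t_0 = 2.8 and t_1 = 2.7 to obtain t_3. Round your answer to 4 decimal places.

2.7064

F(2.8) = -0.351735, F(2.7) = 0.023592
t_2 = 2.700000 − 0.023592·(2.700000 − 2.800000) / (0.023592 − (-0.351735)) = 2.700000 − (-0.002359)/(0.375327) = 2.706286
F(2.706286) = 0.000347
t_3 = 2.706286 − 0.000347·(2.706286 − 2.700000) / (0.000347 − 0.023592) = 2.706286 − (0.000002)/(-0.023245) = 2.706379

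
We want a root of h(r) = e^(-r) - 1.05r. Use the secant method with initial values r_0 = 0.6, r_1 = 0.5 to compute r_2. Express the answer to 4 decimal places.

h(0.6) = -0.081188, h(0.5) = 0.081531
r_2 = 0.500000 − 0.081531·(0.500000 − 0.600000) / (0.081531 − (-0.081188)) = 0.500000 − (-0.008153)/(0.162719) = 0.550105

0.5501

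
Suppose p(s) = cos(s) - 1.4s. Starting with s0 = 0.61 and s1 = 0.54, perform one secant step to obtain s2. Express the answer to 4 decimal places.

0.5923

p(0.61) = -0.034352, p(0.54) = 0.101709
s2 = 0.540000 − 0.101709·(0.540000 − 0.610000) / (0.101709 − (-0.034352)) = 0.540000 − (-0.007120)/(0.136061) = 0.592327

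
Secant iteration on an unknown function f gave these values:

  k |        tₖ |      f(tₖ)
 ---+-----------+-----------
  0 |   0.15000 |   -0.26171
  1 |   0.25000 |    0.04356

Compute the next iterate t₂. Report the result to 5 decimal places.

0.23573

t₂ = 0.25000 − 0.04356·(0.25000 − 0.15000) / (0.04356 − (-0.26171))
   = 0.25000 − (0.0043560)/(0.3052700) = 0.2357307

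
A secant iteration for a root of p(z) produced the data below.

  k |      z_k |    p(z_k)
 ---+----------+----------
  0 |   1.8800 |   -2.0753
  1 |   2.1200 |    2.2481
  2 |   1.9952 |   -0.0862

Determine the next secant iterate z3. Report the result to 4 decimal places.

z3 = 1.9952 − (-0.0862)·(1.9952 − 2.1200) / (-0.0862 − 2.2481)
   = 1.9952 − (0.010758)/(-2.334300) = 1.999809

1.9998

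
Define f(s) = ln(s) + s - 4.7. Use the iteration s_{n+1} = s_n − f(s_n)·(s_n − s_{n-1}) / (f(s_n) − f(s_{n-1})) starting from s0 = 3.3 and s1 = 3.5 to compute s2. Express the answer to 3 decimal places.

3.459

f(3.3) = -0.20608, f(3.5) = 0.05276
s2 = 3.50000 − 0.05276·(3.50000 − 3.30000) / (0.05276 − (-0.20608)) = 3.50000 − (0.01055)/(0.25884) = 3.45923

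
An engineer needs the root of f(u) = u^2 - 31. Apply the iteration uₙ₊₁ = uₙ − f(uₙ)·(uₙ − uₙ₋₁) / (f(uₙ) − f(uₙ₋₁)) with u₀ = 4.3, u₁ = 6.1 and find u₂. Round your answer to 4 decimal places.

f(4.3) = -12.510000, f(6.1) = 6.210000
u₂ = 6.100000 − 6.210000·(6.100000 − 4.300000) / (6.210000 − (-12.510000)) = 6.100000 − (11.178000)/(18.720000) = 5.502885

5.5029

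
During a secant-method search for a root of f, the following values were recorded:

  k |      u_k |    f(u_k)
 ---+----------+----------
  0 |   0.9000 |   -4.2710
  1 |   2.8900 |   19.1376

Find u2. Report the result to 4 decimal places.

1.2631

u2 = 2.8900 − 19.1376·(2.8900 − 0.9000) / (19.1376 − (-4.2710))
   = 2.8900 − (38.083824)/(23.408600) = 1.263084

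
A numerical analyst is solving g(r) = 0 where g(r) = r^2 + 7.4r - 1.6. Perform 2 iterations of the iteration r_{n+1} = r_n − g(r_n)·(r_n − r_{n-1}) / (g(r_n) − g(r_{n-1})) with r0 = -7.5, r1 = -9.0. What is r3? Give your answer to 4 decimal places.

g(-7.5) = -0.850000, g(-9.0) = 12.800000
r2 = -9.000000 − 12.800000·(-9.000000 − (-7.500000)) / (12.800000 − (-0.850000)) = -9.000000 − (-19.200000)/(13.650000) = -7.593407
g(-7.593407) = -0.131385
r3 = -7.593407 − (-0.131385)·(-7.593407 − (-9.000000)) / (-0.131385 − 12.800000) = -7.593407 − (-0.184805)/(-12.931385) = -7.607698

-7.6077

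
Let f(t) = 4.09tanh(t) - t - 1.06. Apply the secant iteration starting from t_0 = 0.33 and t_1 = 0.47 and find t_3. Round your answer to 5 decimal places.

f(0.33) = -0.0872500, f(0.47) = 0.2622352
t_2 = 0.4700000 − 0.2622352·(0.4700000 − 0.3300000) / (0.2622352 − (-0.0872500)) = 0.4700000 − (0.0367129)/(0.3494852) = 0.3649514
f(0.3649514) = 0.0047813
t_3 = 0.3649514 − 0.0047813·(0.3649514 − 0.4700000) / (0.0047813 − 0.2622352) = 0.3649514 − (-0.0005023)/(-0.2574539) = 0.3630005

0.36300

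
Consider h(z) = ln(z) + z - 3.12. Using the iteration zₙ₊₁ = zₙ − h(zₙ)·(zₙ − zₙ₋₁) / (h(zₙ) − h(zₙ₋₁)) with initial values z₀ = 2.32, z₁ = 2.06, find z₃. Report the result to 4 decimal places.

2.2910

h(2.32) = 0.041567, h(2.06) = -0.337294
z₂ = 2.060000 − (-0.337294)·(2.060000 − 2.320000) / (-0.337294 − 0.041567) = 2.060000 − (0.087696)/(-0.378861) = 2.291474
h(2.291474) = 0.000669
z₃ = 2.291474 − 0.000669·(2.291474 − 2.060000) / (0.000669 − (-0.337294)) = 2.291474 − (0.000155)/(0.337963) = 2.291016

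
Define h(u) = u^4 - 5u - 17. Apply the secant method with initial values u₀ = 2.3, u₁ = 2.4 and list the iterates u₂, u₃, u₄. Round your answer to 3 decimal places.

h(2.3) = -0.51590, h(2.4) = 4.17760
u₂ = 2.40000 − 4.17760·(2.40000 − 2.30000) / (4.17760 − (-0.51590)) = 2.40000 − (0.41776)/(4.69350) = 2.31099
h(2.31099) = -0.03206
u₃ = 2.31099 − (-0.03206)·(2.31099 − 2.40000) / (-0.03206 − 4.17760) = 2.31099 − (0.00285)/(-4.20966) = 2.31167
h(2.31167) = -0.00197
u₄ = 2.31167 − (-0.00197)·(2.31167 − 2.31099) / (-0.00197 − (-0.03206)) = 2.31167 − (0.00000)/(0.03009) = 2.31171

2.311, 2.312, 2.312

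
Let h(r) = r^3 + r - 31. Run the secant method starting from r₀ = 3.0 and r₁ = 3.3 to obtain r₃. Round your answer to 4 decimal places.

3.0351

h(3.0) = -1.000000, h(3.3) = 8.237000
r₂ = 3.300000 − 8.237000·(3.300000 − 3.000000) / (8.237000 − (-1.000000)) = 3.300000 − (2.471100)/(9.237000) = 3.032478
h(3.032478) = -0.081086
r₃ = 3.032478 − (-0.081086)·(3.032478 − 3.300000) / (-0.081086 − 8.237000) = 3.032478 − (0.021692)/(-8.318086) = 3.035086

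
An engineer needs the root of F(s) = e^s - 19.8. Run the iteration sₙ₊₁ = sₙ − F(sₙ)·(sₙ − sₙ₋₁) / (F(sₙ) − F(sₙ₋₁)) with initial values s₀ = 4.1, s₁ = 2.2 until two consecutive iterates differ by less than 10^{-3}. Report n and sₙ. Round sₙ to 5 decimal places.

n = 7, sₙ = 2.98568

F(4.1) = 40.5402876, F(2.2) = -10.7749865
s₂ = 2.2000000 − (-10.7749865)·(-1.9000000)/(-51.3152741) = 2.5989548;  |Δ| = 0.3989548
F(2.5989548) = -6.3503271
s₃ = 2.5989548 − (-6.3503271)·(0.3989548)/(4.4246594) = 3.1715397;  |Δ| = 0.5725849
F(3.1715397) = 4.0441698
s₄ = 3.1715397 − 4.0441698·(0.5725849)/(10.3944969) = 2.9487651;  |Δ| = 0.2227747
F(2.9487651) = -0.7176266
s₅ = 2.9487651 − (-0.7176266)·(-0.2227747)/(-4.7617964) = 2.9823383;  |Δ| = 0.0335733
F(2.9823383) = -0.0660932
s₆ = 2.9823383 − (-0.0660932)·(0.0335733)/(0.6515334) = 2.9857441;  |Δ| = 0.0034058
F(2.9857441) = 0.0012303
s₇ = 2.9857441 − 0.0012303·(0.0034058)/(0.0673235) = 2.9856818;  |Δ| = 0.0000622
|s₇ − s₆| = 0.0000622 < 10^{-3}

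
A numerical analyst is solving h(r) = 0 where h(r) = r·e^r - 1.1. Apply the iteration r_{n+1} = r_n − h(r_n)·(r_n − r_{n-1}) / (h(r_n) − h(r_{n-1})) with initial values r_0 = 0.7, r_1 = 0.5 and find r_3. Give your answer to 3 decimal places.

h(0.7) = 0.30963, h(0.5) = -0.27564
r_2 = 0.50000 − (-0.27564)·(0.50000 − 0.70000) / (-0.27564 − 0.30963) = 0.50000 − (0.05513)/(-0.58527) = 0.59419
h(0.59419) = -0.02358
r_3 = 0.59419 − (-0.02358)·(0.59419 − 0.50000) / (-0.02358 − (-0.27564)) = 0.59419 − (-0.00222)/(0.25206) = 0.60300

0.603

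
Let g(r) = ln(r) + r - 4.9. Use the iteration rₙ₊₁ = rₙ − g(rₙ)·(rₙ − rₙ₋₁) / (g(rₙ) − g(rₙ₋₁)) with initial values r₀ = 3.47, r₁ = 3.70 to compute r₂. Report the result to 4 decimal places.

g(3.47) = -0.185845, g(3.70) = 0.108333
r₂ = 3.700000 − 0.108333·(3.700000 − 3.470000) / (0.108333 − (-0.185845)) = 3.700000 − (0.024917)/(0.294178) = 3.615301

3.6153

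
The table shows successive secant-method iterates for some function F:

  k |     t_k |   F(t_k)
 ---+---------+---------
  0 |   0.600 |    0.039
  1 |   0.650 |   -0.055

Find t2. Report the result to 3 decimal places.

0.621

t2 = 0.650 − (-0.055)·(0.650 − 0.600) / (-0.055 − 0.039)
   = 0.650 − (-0.00275)/(-0.09400) = 0.62074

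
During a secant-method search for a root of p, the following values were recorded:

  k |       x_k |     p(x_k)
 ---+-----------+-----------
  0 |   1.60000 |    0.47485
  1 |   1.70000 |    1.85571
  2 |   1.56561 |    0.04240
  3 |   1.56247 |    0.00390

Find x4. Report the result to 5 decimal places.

x4 = 1.56247 − 0.00390·(1.56247 − 1.56561) / (0.00390 − 0.04240)
   = 1.56247 − (-0.0000122)/(-0.0385000) = 1.5621519

1.56215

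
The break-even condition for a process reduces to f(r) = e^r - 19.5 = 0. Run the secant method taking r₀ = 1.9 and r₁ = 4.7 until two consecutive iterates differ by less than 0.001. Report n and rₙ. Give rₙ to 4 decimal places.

f(1.9) = -12.814106, f(4.7) = 90.447172
r₂ = 4.700000 − 90.447172·(2.800000)/(103.261278) = 2.247463;  |Δ| = 2.452537
f(2.247463) = -10.036302
r₃ = 2.247463 − (-10.036302)·(-2.452537)/(-100.483474) = 2.492423;  |Δ| = 0.244960
f(2.492423) = -7.409465
r₄ = 2.492423 − (-7.409465)·(0.244960)/(2.626837) = 3.183376;  |Δ| = 0.690953
f(3.183376) = 4.628065
r₅ = 3.183376 − 4.628065·(0.690953)/(12.037531) = 2.917725;  |Δ| = 0.265650
f(2.917725) = -1.000840
r₆ = 2.917725 − (-1.000840)·(-0.265650)/(-5.628906) = 2.964959;  |Δ| = 0.047234
f(2.964959) = -0.106093
r₇ = 2.964959 − (-0.106093)·(0.047234)/(0.894747) = 2.970560;  |Δ| = 0.005601
f(2.970560) = 0.002830
r₈ = 2.970560 − 0.002830·(0.005601)/(0.108923) = 2.970414;  |Δ| = 0.000146
|r₈ − r₇| = 0.000146 < 0.001

n = 8, rₙ = 2.9704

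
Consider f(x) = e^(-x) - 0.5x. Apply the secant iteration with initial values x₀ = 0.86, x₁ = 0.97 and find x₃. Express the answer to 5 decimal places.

f(0.86) = -0.0068379, f(0.97) = -0.1059170
x₂ = 0.9700000 − (-0.1059170)·(0.9700000 − 0.8600000) / (-0.1059170 − (-0.0068379)) = 0.9700000 − (-0.0116509)/(-0.0990790) = 0.8524084
f(0.8524084) = 0.0001826
x₃ = 0.8524084 − 0.0001826·(0.8524084 − 0.9700000) / (0.0001826 − (-0.1059170)) = 0.8524084 − (-0.0000215)/(0.1060996) = 0.8526108

0.85261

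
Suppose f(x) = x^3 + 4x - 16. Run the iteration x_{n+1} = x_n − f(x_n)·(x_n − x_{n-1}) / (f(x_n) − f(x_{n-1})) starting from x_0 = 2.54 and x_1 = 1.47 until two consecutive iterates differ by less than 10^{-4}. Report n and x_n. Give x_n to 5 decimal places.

n = 6, x_n = 2.00000

f(2.54) = 10.5470640, f(1.47) = -6.9434770
x_2 = 1.4700000 − (-6.9434770)·(-1.0700000)/(-17.4905410) = 1.8947736;  |Δ| = 0.4247736
f(1.8947736) = -1.6183517
x_3 = 1.8947736 − (-1.6183517)·(0.4247736)/(5.3251253) = 2.0238660;  |Δ| = 0.1290924
f(2.0238660) = 0.3852871
x_4 = 2.0238660 − 0.3852871·(0.1290924)/(2.0036388) = 1.9990423;  |Δ| = 0.0248236
f(1.9990423) = -0.0153169
x_5 = 1.9990423 − (-0.0153169)·(-0.0248236)/(-0.4006040) = 1.9999915;  |Δ| = 0.0009491
f(1.9999915) = -0.0001365
x_6 = 1.9999915 − (-0.0001365)·(0.0009491)/(0.0151804) = 2.0000000;  |Δ| = 0.0000085
|x_6 − x_5| = 0.0000085 < 10^{-4}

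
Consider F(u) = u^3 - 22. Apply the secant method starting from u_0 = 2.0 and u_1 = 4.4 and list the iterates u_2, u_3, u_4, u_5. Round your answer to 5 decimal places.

2.43532, 2.64519, 2.82545, 2.80069

F(2.0) = -14.0000000, F(4.4) = 63.1840000
u_2 = 4.4000000 − 63.1840000·(4.4000000 − 2.0000000) / (63.1840000 − (-14.0000000)) = 4.4000000 − (151.6416000)/(77.1840000) = 2.4353234
F(2.4353234) = -7.5565841
u_3 = 2.4353234 − (-7.5565841)·(2.4353234 − 4.4000000) / (-7.5565841 − 63.1840000) = 2.4353234 − (14.8462441)/(-70.7405841) = 2.6451922
F(2.6451922) = -3.4914792
u_4 = 2.6451922 − (-3.4914792)·(2.6451922 − 2.4353234) / (-3.4914792 − (-7.5565841)) = 2.6451922 − (-0.7327527)/(4.0651049) = 2.8254465
F(2.8254465) = 0.5559582
u_5 = 2.8254465 − 0.5559582·(2.8254465 − 2.6451922) / (0.5559582 − (-3.4914792)) = 2.8254465 − (0.1002139)/(4.0474374) = 2.8006867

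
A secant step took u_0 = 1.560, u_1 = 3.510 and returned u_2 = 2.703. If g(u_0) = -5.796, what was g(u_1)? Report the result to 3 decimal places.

4.092

The secant line through (1.560, -5.796) and (3.510, g(u_1)) crosses zero at u_2 = 2.703.
So (1.560, -5.796), (3.510, g(u_1)), (2.703, 0) are collinear:
g(u_1) = -5.796 · (3.510 − 2.703) / (1.560 − 2.703) = -5.796 · (0.80700)/(-1.14300) = 4.09219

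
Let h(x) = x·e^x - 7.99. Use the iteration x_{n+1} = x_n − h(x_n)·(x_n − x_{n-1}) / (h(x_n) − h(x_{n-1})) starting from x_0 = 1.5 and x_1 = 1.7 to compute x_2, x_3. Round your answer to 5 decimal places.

h(1.5) = -1.2674664, h(1.7) = 1.3157106
x_2 = 1.7000000 − 1.3157106·(1.7000000 − 1.5000000) / (1.3157106 − (-1.2674664)) = 1.7000000 − (0.2631421)/(2.5831770) = 1.5981324
h(1.5981324) = -0.0891682
x_3 = 1.5981324 − (-0.0891682)·(1.5981324 − 1.7000000) / (-0.0891682 − 1.3157106) = 1.5981324 − (0.0090833)/(-1.4048787) = 1.6045979

1.59813, 1.60460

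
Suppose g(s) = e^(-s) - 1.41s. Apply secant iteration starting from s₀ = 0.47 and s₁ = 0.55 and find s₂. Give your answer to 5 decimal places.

g(0.47) = -0.0376977, g(0.55) = -0.1985502
s₂ = 0.5500000 − (-0.1985502)·(0.5500000 − 0.4700000) / (-0.1985502 − (-0.0376977)) = 0.5500000 − (-0.0158840)/(-0.1608525) = 0.4512510

0.45125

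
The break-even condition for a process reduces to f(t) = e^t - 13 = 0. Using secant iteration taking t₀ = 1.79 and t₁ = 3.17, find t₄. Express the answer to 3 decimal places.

2.573

f(1.79) = -7.01055, f(3.17) = 10.80748
t₂ = 3.17000 − 10.80748·(3.17000 − 1.79000) / (10.80748 − (-7.01055)) = 3.17000 − (14.91433)/(17.81803) = 2.33296
f(2.33296) = -2.69155
t₃ = 2.33296 − (-2.69155)·(2.33296 − 3.17000) / (-2.69155 − 10.80748) = 2.33296 − (2.25292)/(-13.49903) = 2.49986
f(2.49986) = -0.81922
t₄ = 2.49986 − (-0.81922)·(2.49986 − 2.33296) / (-0.81922 − (-2.69155)) = 2.49986 − (-0.13672)/(1.87233) = 2.57288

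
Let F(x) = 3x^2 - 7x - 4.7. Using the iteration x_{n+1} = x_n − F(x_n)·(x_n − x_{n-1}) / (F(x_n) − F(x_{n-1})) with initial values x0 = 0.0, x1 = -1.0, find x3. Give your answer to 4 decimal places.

-0.5355

F(0.0) = -4.700000, F(-1.0) = 5.300000
x2 = -1.000000 − 5.300000·(-1.000000 − 0.000000) / (5.300000 − (-4.700000)) = -1.000000 − (-5.300000)/(10.000000) = -0.470000
F(-0.470000) = -0.747300
x3 = -0.470000 − (-0.747300)·(-0.470000 − (-1.000000)) / (-0.747300 − 5.300000) = -0.470000 − (-0.396069)/(-6.047300) = -0.535495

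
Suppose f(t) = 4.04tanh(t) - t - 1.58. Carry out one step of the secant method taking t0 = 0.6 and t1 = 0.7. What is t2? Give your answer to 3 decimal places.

0.606

f(0.6) = -0.01032, f(0.7) = 0.16165
t2 = 0.70000 − 0.16165·(0.70000 − 0.60000) / (0.16165 − (-0.01032)) = 0.70000 − (0.01616)/(0.17197) = 0.60600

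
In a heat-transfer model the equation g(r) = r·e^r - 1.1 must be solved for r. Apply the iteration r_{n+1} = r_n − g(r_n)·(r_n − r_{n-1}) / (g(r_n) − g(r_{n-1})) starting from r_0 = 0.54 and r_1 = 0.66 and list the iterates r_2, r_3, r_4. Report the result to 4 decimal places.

g(0.54) = -0.173356, g(0.66) = 0.176963
r_2 = 0.660000 − 0.176963·(0.660000 − 0.540000) / (0.176963 − (-0.173356)) = 0.660000 − (0.021236)/(0.350319) = 0.599382
g(0.599382) = -0.008529
r_3 = 0.599382 − (-0.008529)·(0.599382 − 0.660000) / (-0.008529 − 0.176963) = 0.599382 − (0.000517)/(-0.185492) = 0.602169
g(0.602169) = -0.000393
r_4 = 0.602169 − (-0.000393)·(0.602169 − 0.599382) / (-0.000393 − (-0.008529)) = 0.602169 − (-0.000001)/(0.008136) = 0.602304

0.5994, 0.6022, 0.6023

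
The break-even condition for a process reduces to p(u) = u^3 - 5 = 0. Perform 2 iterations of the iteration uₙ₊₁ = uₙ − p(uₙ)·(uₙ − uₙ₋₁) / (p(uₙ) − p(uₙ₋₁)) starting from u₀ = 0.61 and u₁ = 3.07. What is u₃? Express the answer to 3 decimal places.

p(0.61) = -4.77302, p(3.07) = 23.93444
u₂ = 3.07000 − 23.93444·(3.07000 − 0.61000) / (23.93444 − (-4.77302)) = 3.07000 − (58.87873)/(28.70746) = 1.01901
p(1.01901) = -3.94188
u₃ = 1.01901 − (-3.94188)·(1.01901 − 3.07000) / (-3.94188 − 23.93444) = 1.01901 − (8.08476)/(-27.87632) = 1.30903

1.309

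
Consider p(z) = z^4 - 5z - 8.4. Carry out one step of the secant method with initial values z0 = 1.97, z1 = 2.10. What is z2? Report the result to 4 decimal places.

p(1.97) = -3.188615, p(2.10) = 0.548100
z2 = 2.100000 − 0.548100·(2.100000 − 1.970000) / (0.548100 − (-3.188615)) = 2.100000 − (0.071253)/(3.736715) = 2.080932

2.0809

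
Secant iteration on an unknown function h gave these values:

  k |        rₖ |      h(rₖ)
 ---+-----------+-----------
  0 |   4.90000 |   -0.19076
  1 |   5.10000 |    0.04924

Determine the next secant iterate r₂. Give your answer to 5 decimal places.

r₂ = 5.10000 − 0.04924·(5.10000 − 4.90000) / (0.04924 − (-0.19076))
   = 5.10000 − (0.0098480)/(0.2400000) = 5.0589667

5.05897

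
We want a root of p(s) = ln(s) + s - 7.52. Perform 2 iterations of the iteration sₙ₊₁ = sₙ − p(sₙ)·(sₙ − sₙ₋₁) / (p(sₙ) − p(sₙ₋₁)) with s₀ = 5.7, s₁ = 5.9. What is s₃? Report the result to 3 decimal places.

p(5.7) = -0.07953, p(5.9) = 0.15495
s₂ = 5.90000 − 0.15495·(5.90000 − 5.70000) / (0.15495 − (-0.07953)) = 5.90000 − (0.03099)/(0.23449) = 5.76784
p(5.76784) = 0.00013
s₃ = 5.76784 − 0.00013·(5.76784 − 5.90000) / (0.00013 − 0.15495) = 5.76784 − (-0.00002)/(-0.15482) = 5.76772

5.768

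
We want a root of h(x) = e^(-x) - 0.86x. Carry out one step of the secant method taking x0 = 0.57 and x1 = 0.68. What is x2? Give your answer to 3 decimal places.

0.624

h(0.57) = 0.07533, h(0.68) = -0.07818
x2 = 0.68000 − (-0.07818)·(0.68000 − 0.57000) / (-0.07818 − 0.07533) = 0.68000 − (-0.00860)/(-0.15351) = 0.62398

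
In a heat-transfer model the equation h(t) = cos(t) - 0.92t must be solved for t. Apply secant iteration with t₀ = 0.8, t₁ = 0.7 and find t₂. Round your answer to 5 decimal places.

0.77546

h(0.8) = -0.0392933, h(0.7) = 0.1208422
t₂ = 0.7000000 − 0.1208422·(0.7000000 − 0.8000000) / (0.1208422 − (-0.0392933)) = 0.7000000 − (-0.0120842)/(0.1601355) = 0.7754625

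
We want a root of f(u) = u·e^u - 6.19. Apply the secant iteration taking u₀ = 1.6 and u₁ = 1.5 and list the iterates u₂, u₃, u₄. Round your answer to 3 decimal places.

1.456, 1.451, 1.451

f(1.6) = 1.73485, f(1.5) = 0.53253
u₂ = 1.50000 − 0.53253·(1.50000 − 1.60000) / (0.53253 − 1.73485) = 1.50000 − (-0.05325)/(-1.20232) = 1.45571
f(1.45571) = 0.05137
u₃ = 1.45571 − 0.05137·(1.45571 − 1.50000) / (0.05137 − 0.53253) = 1.45571 − (-0.00228)/(-0.48116) = 1.45098
f(1.45098) = 0.00175
u₄ = 1.45098 − 0.00175·(1.45098 − 1.45571) / (0.00175 − 0.05137) = 1.45098 − (-0.00001)/(-0.04962) = 1.45081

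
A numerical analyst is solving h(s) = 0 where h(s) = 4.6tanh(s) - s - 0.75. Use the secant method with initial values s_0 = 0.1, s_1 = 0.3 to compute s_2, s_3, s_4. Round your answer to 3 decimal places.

h(0.1) = -0.39153, h(0.3) = 0.29004
s_2 = 0.30000 − 0.29004·(0.30000 − 0.10000) / (0.29004 − (-0.39153)) = 0.30000 − (0.05801)/(0.68157) = 0.21489
h(0.21489) = 0.00867
s_3 = 0.21489 − 0.00867·(0.21489 − 0.30000) / (0.00867 − 0.29004) = 0.21489 − (-0.00074)/(-0.28137) = 0.21227
h(0.21227) = -0.00024
s_4 = 0.21227 − (-0.00024)·(0.21227 − 0.21489) / (-0.00024 − 0.00867) = 0.21227 − (0.00000)/(-0.00890) = 0.21234

0.215, 0.212, 0.212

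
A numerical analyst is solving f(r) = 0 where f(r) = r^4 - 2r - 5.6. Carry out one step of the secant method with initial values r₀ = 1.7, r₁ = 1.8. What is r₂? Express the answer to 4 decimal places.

f(1.7) = -0.647900, f(1.8) = 1.297600
r₂ = 1.800000 − 1.297600·(1.800000 − 1.700000) / (1.297600 − (-0.647900)) = 1.800000 − (0.129760)/(1.945500) = 1.733302

1.7333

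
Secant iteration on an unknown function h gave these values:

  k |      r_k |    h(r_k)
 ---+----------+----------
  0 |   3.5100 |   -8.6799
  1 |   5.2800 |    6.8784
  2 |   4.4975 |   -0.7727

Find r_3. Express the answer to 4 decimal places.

4.5765

r_3 = 4.4975 − (-0.7727)·(4.4975 − 5.2800) / (-0.7727 − 6.8784)
   = 4.4975 − (0.604638)/(-7.651100) = 4.576526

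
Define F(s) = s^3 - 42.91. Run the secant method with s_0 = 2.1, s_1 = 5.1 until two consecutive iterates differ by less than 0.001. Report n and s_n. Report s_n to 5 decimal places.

F(2.1) = -33.6490000, F(5.1) = 89.7410000
s_2 = 5.1000000 − 89.7410000·(3.0000000)/(123.3900000) = 2.9181133;  |Δ| = 2.1818867
F(2.9181133) = -18.0611411
s_3 = 2.9181133 − (-18.0611411)·(-2.1818867)/(-107.8021411) = 3.2836660;  |Δ| = 0.3655527
F(3.2836660) = -7.5039949
s_4 = 3.2836660 − (-7.5039949)·(0.3655527)/(10.5571462) = 3.5435000;  |Δ| = 0.2598340
F(3.5435000) = 1.5835760
s_5 = 3.5435000 − 1.5835760·(0.2598340)/(9.0875709) = 3.4982220;  |Δ| = 0.0452780
F(3.4982220) = -0.1003077
s_6 = 3.4982220 − (-0.1003077)·(-0.0452780)/(-1.6838837) = 3.5009192;  |Δ| = 0.0026972
F(3.5009192) = -0.0012108
s_7 = 3.5009192 − (-0.0012108)·(0.0026972)/(0.0990969) = 3.5009521;  |Δ| = 0.0000330
|s_7 − s_6| = 0.0000330 < 0.001

n = 7, s_n = 3.50095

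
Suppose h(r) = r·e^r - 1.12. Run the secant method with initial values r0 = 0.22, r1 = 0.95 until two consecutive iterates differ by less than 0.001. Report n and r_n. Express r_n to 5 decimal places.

h(0.22) = -0.8458631, h(0.95) = 1.3364242
r2 = 0.9500000 − 1.3364242·(0.7300000)/(2.1822873) = 0.5029509;  |Δ| = 0.4470491
h(0.5029509) = -0.2883237
r3 = 0.5029509 − (-0.2883237)·(-0.4470491)/(-1.6247478) = 0.5822831;  |Δ| = 0.0793322
h(0.5822831) = -0.0776430
r4 = 0.5822831 − (-0.0776430)·(0.0793322)/(0.2106807) = 0.6115197;  |Δ| = 0.0292366
h(0.6115197) = 0.0071717
r5 = 0.6115197 − 0.0071717·(0.0292366)/(0.0848147) = 0.6090475;  |Δ| = 0.0024722
h(0.6090475) = -0.0001569
r6 = 0.6090475 − (-0.0001569)·(-0.0024722)/(-0.0073286) = 0.6091005;  |Δ| = 0.0000529
|r6 − r5| = 0.0000529 < 0.001

n = 6, r_n = 0.60910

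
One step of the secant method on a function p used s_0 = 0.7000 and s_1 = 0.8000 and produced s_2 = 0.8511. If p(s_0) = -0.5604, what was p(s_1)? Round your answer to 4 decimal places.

The secant line through (0.7000, -0.5604) and (0.8000, p(s_1)) crosses zero at s_2 = 0.8511.
So (0.7000, -0.5604), (0.8000, p(s_1)), (0.8511, 0) are collinear:
p(s_1) = -0.5604 · (0.8000 − 0.8511) / (0.7000 − 0.8511) = -0.5604 · (-0.051100)/(-0.151100) = -0.189520

-0.1895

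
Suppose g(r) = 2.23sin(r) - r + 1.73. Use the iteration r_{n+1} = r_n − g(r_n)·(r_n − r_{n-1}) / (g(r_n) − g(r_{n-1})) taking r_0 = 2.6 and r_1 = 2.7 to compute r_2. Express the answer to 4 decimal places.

g(2.6) = 0.279568, g(2.7) = -0.016943
r_2 = 2.700000 − (-0.016943)·(2.700000 − 2.600000) / (-0.016943 − 0.279568) = 2.700000 − (-0.001694)/(-0.296511) = 2.694286

2.6943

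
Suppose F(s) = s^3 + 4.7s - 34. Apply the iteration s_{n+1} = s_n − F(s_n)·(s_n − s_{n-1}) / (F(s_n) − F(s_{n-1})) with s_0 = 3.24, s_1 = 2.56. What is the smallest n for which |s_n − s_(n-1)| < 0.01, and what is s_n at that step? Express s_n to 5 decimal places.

n = 4, s_n = 2.76011

F(3.24) = 15.2402240, F(2.56) = -5.1907840
s_2 = 2.5600000 − (-5.1907840)·(-0.6800000)/(-20.4310080) = 2.7327635;  |Δ| = 0.1727635
F(2.7327635) = -0.7477428
s_3 = 2.7327635 − (-0.7477428)·(0.1727635)/(4.4430412) = 2.7618388;  |Δ| = 0.0290753
F(2.7618388) = 0.0472686
s_4 = 2.7618388 − 0.0472686·(0.0290753)/(0.7950114) = 2.7601101;  |Δ| = 0.0017287
|s_4 − s_3| = 0.0017287 < 0.01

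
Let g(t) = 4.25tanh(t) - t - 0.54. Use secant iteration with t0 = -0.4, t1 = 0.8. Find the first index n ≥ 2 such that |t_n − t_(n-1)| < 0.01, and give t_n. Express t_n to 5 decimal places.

n = 5, t_n = 0.16821

g(-0.4) = -1.7547831, g(0.8) = 1.4821563
t2 = 0.8000000 − 1.4821563·(1.2000000)/(3.2369394) = 0.2505342;  |Δ| = 0.5494658
g(0.2505342) = 0.2525040
t3 = 0.2505342 − 0.2525040·(-0.5494658)/(-1.2296523) = 0.1377037;  |Δ| = 0.1128305
g(0.1377037) = -0.0961344
t4 = 0.1377037 − (-0.0961344)·(-0.1128305)/(-0.3486383) = 0.1688158;  |Δ| = 0.0311122
g(0.1688158) = 0.0019126
t5 = 0.1688158 − 0.0019126·(0.0311122)/(0.0980470) = 0.1682089;  |Δ| = 0.0006069
|t5 − t4| = 0.0006069 < 0.01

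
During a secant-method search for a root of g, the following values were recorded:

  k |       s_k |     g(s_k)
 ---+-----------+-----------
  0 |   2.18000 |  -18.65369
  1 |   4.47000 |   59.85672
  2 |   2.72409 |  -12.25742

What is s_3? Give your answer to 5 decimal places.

3.02085

s_3 = 2.72409 − (-12.25742)·(2.72409 − 4.47000) / (-12.25742 − 59.85672)
   = 2.72409 − (21.4003522)/(-72.1141400) = 3.0208467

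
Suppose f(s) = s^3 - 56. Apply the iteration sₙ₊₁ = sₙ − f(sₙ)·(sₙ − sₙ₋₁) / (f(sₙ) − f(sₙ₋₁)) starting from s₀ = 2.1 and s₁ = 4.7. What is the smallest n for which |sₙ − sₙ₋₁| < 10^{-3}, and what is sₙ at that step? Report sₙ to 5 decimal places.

f(2.1) = -46.7390000, f(4.7) = 47.8230000
s₂ = 4.7000000 − 47.8230000·(2.6000000)/(94.5620000) = 3.3850976;  |Δ| = 1.3149024
f(3.3850976) = -17.2105530
s₃ = 3.3850976 − (-17.2105530)·(-1.3149024)/(-65.0335530) = 3.7330749;  |Δ| = 0.3479773
f(3.7330749) = -3.9764363
s₄ = 3.7330749 − (-3.9764363)·(0.3479773)/(13.2341167) = 3.8376311;  |Δ| = 0.1045562
f(3.8376311) = 0.5183760
s₅ = 3.8376311 − 0.5183760·(0.1045562)/(4.4948123) = 3.8255729;  |Δ| = 0.0120582
f(3.8255729) = -0.0127110
s₆ = 3.8255729 − (-0.0127110)·(-0.0120582)/(-0.5310870) = 3.8258615;  |Δ| = 0.0002886
|s₆ − s₅| = 0.0002886 < 10^{-3}

n = 6, sₙ = 3.82586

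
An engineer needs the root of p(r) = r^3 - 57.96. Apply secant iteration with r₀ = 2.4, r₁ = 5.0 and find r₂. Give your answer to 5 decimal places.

3.43218

p(2.4) = -44.1360000, p(5.0) = 67.0400000
r₂ = 5.0000000 − 67.0400000·(5.0000000 − 2.4000000) / (67.0400000 − (-44.1360000)) = 5.0000000 − (174.3040000)/(111.1760000) = 3.4321796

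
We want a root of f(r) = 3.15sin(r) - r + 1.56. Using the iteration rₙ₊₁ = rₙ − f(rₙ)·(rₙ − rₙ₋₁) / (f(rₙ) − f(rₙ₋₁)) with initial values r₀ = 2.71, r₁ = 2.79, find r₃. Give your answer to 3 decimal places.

2.753

f(2.71) = 0.16770, f(2.79) = -0.14516
r₂ = 2.79000 − (-0.14516)·(2.79000 − 2.71000) / (-0.14516 − 0.16770) = 2.79000 − (-0.01161)/(-0.31286) = 2.75288
f(2.75288) = 0.00095
r₃ = 2.75288 − 0.00095·(2.75288 − 2.79000) / (0.00095 − (-0.14516)) = 2.75288 − (-0.00004)/(0.14612) = 2.75312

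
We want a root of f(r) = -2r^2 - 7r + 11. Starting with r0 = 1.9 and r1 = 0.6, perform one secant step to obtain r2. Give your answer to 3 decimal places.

1.107

f(1.9) = -9.52000, f(0.6) = 6.08000
r2 = 0.60000 − 6.08000·(0.60000 − 1.90000) / (6.08000 − (-9.52000)) = 0.60000 − (-7.90400)/(15.60000) = 1.10667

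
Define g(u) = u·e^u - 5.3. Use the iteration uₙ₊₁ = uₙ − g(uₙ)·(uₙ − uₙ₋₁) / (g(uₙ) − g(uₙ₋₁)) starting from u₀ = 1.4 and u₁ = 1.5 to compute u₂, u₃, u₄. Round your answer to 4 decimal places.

1.3639, 1.3605, 1.3601

g(1.4) = 0.377280, g(1.5) = 1.422534
u₂ = 1.500000 − 1.422534·(1.500000 − 1.400000) / (1.422534 − 0.377280) = 1.500000 − (0.142253)/(1.045254) = 1.363905
g(1.363905) = 0.034833
u₃ = 1.363905 − 0.034833·(1.363905 − 1.500000) / (0.034833 − 1.422534) = 1.363905 − (-0.004741)/(-1.387700) = 1.360489
g(1.360489) = 0.003323
u₄ = 1.360489 − 0.003323·(1.360489 − 1.363905) / (0.003323 − 0.034833) = 1.360489 − (-0.000011)/(-0.031510) = 1.360129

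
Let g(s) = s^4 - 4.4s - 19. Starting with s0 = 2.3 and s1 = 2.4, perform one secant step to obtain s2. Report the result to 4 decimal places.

g(2.3) = -1.135900, g(2.4) = 3.617600
s2 = 2.400000 − 3.617600·(2.400000 − 2.300000) / (3.617600 − (-1.135900)) = 2.400000 − (0.361760)/(4.753500) = 2.323896

2.3239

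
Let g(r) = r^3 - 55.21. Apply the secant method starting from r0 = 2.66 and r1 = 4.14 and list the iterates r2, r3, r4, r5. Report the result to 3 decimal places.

g(2.66) = -36.38890, g(4.14) = 15.74794
r2 = 4.14000 − 15.74794·(4.14000 − 2.66000) / (15.74794 − (-36.38890)) = 4.14000 − (23.30696)/(52.13685) = 3.69297
g(3.69297) = -4.84535
r3 = 3.69297 − (-4.84535)·(3.69297 − 4.14000) / (-4.84535 − 15.74794) = 3.69297 − (2.16604)/(-20.59329) = 3.79815
g(3.79815) = -0.41822
r4 = 3.79815 − (-0.41822)·(3.79815 − 3.69297) / (-0.41822 − (-4.84535)) = 3.79815 − (-0.04399)/(4.42713) = 3.80808
g(3.80808) = 0.01292
r5 = 3.80808 − 0.01292·(3.80808 − 3.79815) / (0.01292 − (-0.41822)) = 3.80808 − (0.00013)/(0.43114) = 3.80779

3.693, 3.798, 3.808, 3.808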